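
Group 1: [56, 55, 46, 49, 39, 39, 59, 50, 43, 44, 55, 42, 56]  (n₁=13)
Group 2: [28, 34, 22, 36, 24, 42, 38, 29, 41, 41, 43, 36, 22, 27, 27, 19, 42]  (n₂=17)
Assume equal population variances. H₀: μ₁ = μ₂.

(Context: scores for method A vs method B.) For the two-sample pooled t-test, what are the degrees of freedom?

df = n₁ + n₂ − 2 = 13 + 17 − 2 = 28

degrees of freedom = 28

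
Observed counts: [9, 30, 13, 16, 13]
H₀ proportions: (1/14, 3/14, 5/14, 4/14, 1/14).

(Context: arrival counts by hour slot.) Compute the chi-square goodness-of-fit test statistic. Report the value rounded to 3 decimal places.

n = 81; E_i = n·p_i = [5.79, 17.36, 28.93, 23.14, 5.79]
χ² = (9−5.79)²/5.79 + (30−17.36)²/17.36 + (13−28.93)²/28.93 + (16−23.14)²/23.14 + (13−5.79)²/5.79 = 30.9654
df = 4

test statistic = 30.965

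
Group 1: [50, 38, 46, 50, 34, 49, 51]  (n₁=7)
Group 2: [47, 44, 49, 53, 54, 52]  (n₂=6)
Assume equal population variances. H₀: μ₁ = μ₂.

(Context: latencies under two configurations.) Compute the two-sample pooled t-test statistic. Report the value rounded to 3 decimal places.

test statistic = -1.411

x̄₁=45.429, s₁=6.729, n₁=7
x̄₂=49.833, s₂=3.869, n₂=6
s_p² = [6·6.729² + 5·3.869²]/11 = 31.5043
SE = √(s_p²·(1/7+1/6)) = 3.1227
t = (45.429−49.833)/3.1227 = -1.4106
df = 11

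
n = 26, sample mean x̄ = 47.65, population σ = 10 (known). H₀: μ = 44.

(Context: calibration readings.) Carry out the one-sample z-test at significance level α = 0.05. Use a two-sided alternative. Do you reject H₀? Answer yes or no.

reject H₀: no

SE = σ/√n = 10/√26 = 1.9612
z = (x̄−μ₀)/SE = (47.65−44)/1.9612 = 1.8611
p-value (two-sided) = 0.06272
At α=0.05: p ≥ α → fail to reject H₀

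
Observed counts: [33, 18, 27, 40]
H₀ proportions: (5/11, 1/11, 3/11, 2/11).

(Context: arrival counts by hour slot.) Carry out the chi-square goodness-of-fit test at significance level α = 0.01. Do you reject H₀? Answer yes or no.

n = 118; E_i = n·p_i = [53.64, 10.73, 32.18, 21.45]
χ² = (33−53.64)²/53.64 + (18−10.73)²/10.73 + (27−32.18)²/32.18 + (40−21.45)²/21.45 = 29.7356
df = 3
p-value (upper-tail) = 0.00000
At α=0.01: p < α → reject H₀

reject H₀: yes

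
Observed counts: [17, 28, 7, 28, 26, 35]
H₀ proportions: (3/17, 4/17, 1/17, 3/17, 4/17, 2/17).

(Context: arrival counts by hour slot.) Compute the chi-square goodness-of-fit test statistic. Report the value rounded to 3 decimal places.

n = 141; E_i = n·p_i = [24.88, 33.18, 8.29, 24.88, 33.18, 16.59]
χ² = (17−24.88)²/24.88 + (28−33.18)²/33.18 + (7−8.29)²/8.29 + (28−24.88)²/24.88 + (26−33.18)²/33.18 + (35−16.59)²/16.59 = 25.8853
df = 5

test statistic = 25.885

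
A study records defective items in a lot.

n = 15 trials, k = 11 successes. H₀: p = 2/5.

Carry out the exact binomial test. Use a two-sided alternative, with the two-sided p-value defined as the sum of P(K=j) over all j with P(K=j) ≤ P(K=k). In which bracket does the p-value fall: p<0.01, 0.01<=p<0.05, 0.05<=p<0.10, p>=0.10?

Exact binomial: n=15, k=11, p₀=2/5=0.4000
P(X=j) = C(n,j)·p₀^j·(1−p₀)^(n−j); p = Σ P(X=j) over j with P(X=j) ≤ P(X=11)
p-value (two-sided) = 0.01452
→ bracket: 0.01<=p<0.05

p-value bracket: 0.01<=p<0.05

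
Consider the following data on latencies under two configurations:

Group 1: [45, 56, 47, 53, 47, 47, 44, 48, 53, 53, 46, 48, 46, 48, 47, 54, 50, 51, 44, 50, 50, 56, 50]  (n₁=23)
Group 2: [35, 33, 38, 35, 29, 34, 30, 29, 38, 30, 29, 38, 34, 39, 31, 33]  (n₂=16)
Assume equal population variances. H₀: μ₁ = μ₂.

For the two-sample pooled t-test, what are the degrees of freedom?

df = n₁ + n₂ − 2 = 23 + 16 − 2 = 37

degrees of freedom = 37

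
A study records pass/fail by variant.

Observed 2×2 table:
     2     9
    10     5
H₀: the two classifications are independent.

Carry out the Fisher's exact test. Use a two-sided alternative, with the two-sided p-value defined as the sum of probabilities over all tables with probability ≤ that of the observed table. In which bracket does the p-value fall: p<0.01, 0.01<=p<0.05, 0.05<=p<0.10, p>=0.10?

p-value bracket: 0.01<=p<0.05

Margins: r₁=11, r₂=15, c₁=12, c₂=14, n=26
p_obs = C(11,2)·C(15,10)/C(26,12); sum pmf over tables with pmf ≤ p_obs
p-value (two-sided) = 0.02142
→ bracket: 0.01<=p<0.05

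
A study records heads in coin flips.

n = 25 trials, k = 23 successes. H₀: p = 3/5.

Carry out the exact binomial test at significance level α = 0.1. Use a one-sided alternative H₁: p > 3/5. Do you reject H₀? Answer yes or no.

Exact binomial: n=25, k=23, p₀=3/5=0.6000
P(X≥23) from Σ C(n,i)·p₀^i·(1−p₀)^(n−i)
p-value (one-sided, H₁ greater) = 0.00043
At α=0.1: p < α → reject H₀

reject H₀: yes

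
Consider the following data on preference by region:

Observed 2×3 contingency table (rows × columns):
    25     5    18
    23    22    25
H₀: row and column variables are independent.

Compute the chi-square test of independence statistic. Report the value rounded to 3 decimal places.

Row totals [48, 70], col totals [48, 27, 43], n=118
χ² = (25−19.53)²/19.53 + (5−10.98)²/10.98 + (18−17.49)²/17.49 + (23−28.47)²/28.47 + (22−16.02)²/16.02 + (25−25.51)²/25.51 = 8.1067
df = 2

test statistic = 8.107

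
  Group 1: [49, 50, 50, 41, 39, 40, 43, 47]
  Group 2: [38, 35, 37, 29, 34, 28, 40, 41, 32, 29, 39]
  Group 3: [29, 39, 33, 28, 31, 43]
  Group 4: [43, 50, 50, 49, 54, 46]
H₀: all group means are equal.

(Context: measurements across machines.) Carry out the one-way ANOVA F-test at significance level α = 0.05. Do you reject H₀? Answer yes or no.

reject H₀: yes

Group means [44.88, 34.73, 33.83, 48.67], grand mean 39.871
SSB = Σnᵢ(x̄ᵢ−x̄)² = 1174.260; SSW = ΣΣ(x−x̄ᵢ)² = 619.223
MSB = 1174.260/3 = 391.4201; MSW = 619.223/27 = 22.9342
F = MSB/MSW = 17.0671
df = (3, 27)
p-value (upper-tail) = 0.00000
At α=0.05: p < α → reject H₀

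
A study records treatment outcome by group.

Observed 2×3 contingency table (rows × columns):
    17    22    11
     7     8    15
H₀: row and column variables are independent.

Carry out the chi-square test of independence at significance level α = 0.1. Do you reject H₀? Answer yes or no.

Row totals [50, 30], col totals [24, 30, 26], n=80
χ² = (17−15.00)²/15.00 + (22−18.75)²/18.75 + (11−16.25)²/16.25 + (7−9.00)²/9.00 + (8−11.25)²/11.25 + (15−9.75)²/9.75 = 6.7364
df = 2
p-value (upper-tail) = 0.03445
At α=0.1: p < α → reject H₀

reject H₀: yes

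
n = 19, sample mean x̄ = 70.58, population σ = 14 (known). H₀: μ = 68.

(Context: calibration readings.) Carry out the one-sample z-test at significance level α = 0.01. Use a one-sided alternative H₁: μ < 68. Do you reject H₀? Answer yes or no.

reject H₀: no

SE = σ/√n = 14/√19 = 3.2118
z = (x̄−μ₀)/SE = (70.58−68)/3.2118 = 0.8033
p-value (one-sided, H₁ less) = 0.78909
At α=0.01: p ≥ α → fail to reject H₀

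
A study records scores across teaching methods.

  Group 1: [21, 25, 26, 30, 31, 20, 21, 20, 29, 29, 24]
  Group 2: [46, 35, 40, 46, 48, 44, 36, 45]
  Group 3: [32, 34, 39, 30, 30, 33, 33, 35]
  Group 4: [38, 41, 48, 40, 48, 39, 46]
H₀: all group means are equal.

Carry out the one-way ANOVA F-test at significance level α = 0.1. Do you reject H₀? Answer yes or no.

Group means [25.09, 42.50, 33.25, 42.86], grand mean 34.765
SSB = Σnᵢ(x̄ᵢ−x̄)² = 1984.851; SSW = ΣΣ(x−x̄ᵢ)² = 517.266
MSB = 1984.851/3 = 661.6171; MSW = 517.266/30 = 17.2422
F = MSB/MSW = 38.3720
df = (3, 30)
p-value (upper-tail) = 0.00000
At α=0.1: p < α → reject H₀

reject H₀: yes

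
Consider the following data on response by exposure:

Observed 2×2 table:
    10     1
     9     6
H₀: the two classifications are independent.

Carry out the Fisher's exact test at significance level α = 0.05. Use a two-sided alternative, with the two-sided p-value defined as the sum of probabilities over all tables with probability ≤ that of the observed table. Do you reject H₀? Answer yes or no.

Margins: r₁=11, r₂=15, c₁=19, c₂=7, n=26
p_obs = C(11,10)·C(15,9)/C(26,19); sum pmf over tables with pmf ≤ p_obs
p-value (two-sided) = 0.17826
At α=0.05: p ≥ α → fail to reject H₀

reject H₀: no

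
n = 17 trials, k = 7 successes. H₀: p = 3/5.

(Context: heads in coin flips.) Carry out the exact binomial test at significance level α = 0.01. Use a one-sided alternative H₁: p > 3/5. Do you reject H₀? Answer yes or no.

Exact binomial: n=17, k=7, p₀=3/5=0.6000
P(X≥7) from Σ C(n,i)·p₀^i·(1−p₀)^(n−i)
p-value (one-sided, H₁ greater) = 0.96519
At α=0.01: p ≥ α → fail to reject H₀

reject H₀: no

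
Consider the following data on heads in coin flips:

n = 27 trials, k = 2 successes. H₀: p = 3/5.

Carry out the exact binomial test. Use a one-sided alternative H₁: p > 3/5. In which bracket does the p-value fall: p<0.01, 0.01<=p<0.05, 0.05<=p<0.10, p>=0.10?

p-value bracket: p>=0.10

Exact binomial: n=27, k=2, p₀=3/5=0.6000
P(X≥2) from Σ C(n,i)·p₀^i·(1−p₀)^(n−i)
p-value (one-sided, H₁ greater) = 1.00000
→ bracket: p>=0.10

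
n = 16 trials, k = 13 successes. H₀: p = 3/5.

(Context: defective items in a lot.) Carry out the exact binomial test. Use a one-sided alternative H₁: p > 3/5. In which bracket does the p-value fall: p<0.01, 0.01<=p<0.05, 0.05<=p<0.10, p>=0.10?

p-value bracket: 0.05<=p<0.10

Exact binomial: n=16, k=13, p₀=3/5=0.6000
P(X≥13) from Σ C(n,i)·p₀^i·(1−p₀)^(n−i)
p-value (one-sided, H₁ greater) = 0.06515
→ bracket: 0.05<=p<0.10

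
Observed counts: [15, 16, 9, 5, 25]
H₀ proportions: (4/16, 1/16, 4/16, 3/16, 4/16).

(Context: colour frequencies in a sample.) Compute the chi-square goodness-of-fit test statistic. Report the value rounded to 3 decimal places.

n = 70; E_i = n·p_i = [17.50, 4.38, 17.50, 13.12, 17.50]
χ² = (15−17.50)²/17.50 + (16−4.38)²/4.38 + (9−17.50)²/17.50 + (5−13.12)²/13.12 + (25−17.50)²/17.50 = 43.6190
df = 4

test statistic = 43.619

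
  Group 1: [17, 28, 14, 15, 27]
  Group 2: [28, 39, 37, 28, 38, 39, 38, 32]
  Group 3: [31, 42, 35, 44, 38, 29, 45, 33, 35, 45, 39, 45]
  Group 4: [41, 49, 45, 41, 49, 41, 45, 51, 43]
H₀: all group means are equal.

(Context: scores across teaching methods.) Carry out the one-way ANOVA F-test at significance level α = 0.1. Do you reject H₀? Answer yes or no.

Group means [20.20, 34.88, 38.42, 45.00], grand mean 36.647
SSB = Σnᵢ(x̄ᵢ−x̄)² = 2043.173; SSW = ΣΣ(x−x̄ᵢ)² = 834.592
MSB = 2043.173/3 = 681.0577; MSW = 834.592/30 = 27.8197
F = MSB/MSW = 24.4811
df = (3, 30)
p-value (upper-tail) = 0.00000
At α=0.1: p < α → reject H₀

reject H₀: yes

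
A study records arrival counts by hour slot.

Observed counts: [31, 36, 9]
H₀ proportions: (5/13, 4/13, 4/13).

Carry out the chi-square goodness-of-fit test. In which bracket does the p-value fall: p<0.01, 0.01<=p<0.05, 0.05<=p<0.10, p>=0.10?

p-value bracket: p<0.01

n = 76; E_i = n·p_i = [29.23, 23.38, 23.38]
χ² = (31−29.23)²/29.23 + (36−23.38)²/23.38 + (9−23.38)²/23.38 = 15.7612
df = 2
p-value (upper-tail) = 0.00038
→ bracket: p<0.01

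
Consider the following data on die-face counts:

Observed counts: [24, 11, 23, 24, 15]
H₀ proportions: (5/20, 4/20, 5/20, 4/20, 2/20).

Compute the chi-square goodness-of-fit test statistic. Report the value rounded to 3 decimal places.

n = 97; E_i = n·p_i = [24.25, 19.40, 24.25, 19.40, 9.70]
χ² = (24−24.25)²/24.25 + (11−19.40)²/19.40 + (23−24.25)²/24.25 + (24−19.40)²/19.40 + (15−9.70)²/9.70 = 7.6907
df = 4

test statistic = 7.691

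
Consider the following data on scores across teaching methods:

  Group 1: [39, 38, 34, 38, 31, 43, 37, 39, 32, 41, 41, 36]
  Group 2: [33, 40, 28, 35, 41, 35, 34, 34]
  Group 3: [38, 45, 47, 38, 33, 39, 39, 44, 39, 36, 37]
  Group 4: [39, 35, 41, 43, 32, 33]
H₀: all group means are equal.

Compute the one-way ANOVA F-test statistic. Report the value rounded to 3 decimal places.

Group means [37.42, 35.00, 39.55, 37.17], grand mean 37.486
SSB = Σnᵢ(x̄ᵢ−x̄)² = 96.766; SSW = ΣΣ(x−x̄ᵢ)² = 536.477
MSB = 96.766/3 = 32.2553; MSW = 536.477/33 = 16.2569
F = MSB/MSW = 1.9841
df = (3, 33)

test statistic = 1.984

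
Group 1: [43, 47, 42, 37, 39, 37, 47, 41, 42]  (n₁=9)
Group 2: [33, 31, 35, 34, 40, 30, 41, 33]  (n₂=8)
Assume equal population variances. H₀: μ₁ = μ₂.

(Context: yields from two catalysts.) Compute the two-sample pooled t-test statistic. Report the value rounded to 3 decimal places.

x̄₁=41.667, s₁=3.708, n₁=9
x̄₂=34.625, s₂=3.962, n₂=8
s_p² = [8·3.708² + 7·3.962²]/15 = 14.6583
SE = √(s_p²·(1/9+1/8)) = 1.8604
t = (41.667−34.625)/1.8604 = 3.7851
df = 15

test statistic = 3.785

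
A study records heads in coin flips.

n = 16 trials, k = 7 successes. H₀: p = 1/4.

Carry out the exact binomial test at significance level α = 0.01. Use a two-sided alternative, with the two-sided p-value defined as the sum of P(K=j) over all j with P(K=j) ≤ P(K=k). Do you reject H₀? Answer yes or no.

reject H₀: no

Exact binomial: n=16, k=7, p₀=1/4=0.2500
P(X=j) = C(n,j)·p₀^j·(1−p₀)^(n−j); p = Σ P(X=j) over j with P(X=j) ≤ P(X=7)
p-value (two-sided) = 0.08958
At α=0.01: p ≥ α → fail to reject H₀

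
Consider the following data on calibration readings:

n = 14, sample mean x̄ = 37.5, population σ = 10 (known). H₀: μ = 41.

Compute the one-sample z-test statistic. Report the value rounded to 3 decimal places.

SE = σ/√n = 10/√14 = 2.6726
z = (x̄−μ₀)/SE = (37.5−41)/2.6726 = -1.3096

test statistic = -1.310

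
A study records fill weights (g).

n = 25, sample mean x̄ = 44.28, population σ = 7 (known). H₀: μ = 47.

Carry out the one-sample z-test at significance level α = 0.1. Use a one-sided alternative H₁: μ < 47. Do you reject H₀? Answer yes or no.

SE = σ/√n = 7/√25 = 1.4000
z = (x̄−μ₀)/SE = (44.28−47)/1.4000 = -1.9429
p-value (one-sided, H₁ less) = 0.02602
At α=0.1: p < α → reject H₀

reject H₀: yes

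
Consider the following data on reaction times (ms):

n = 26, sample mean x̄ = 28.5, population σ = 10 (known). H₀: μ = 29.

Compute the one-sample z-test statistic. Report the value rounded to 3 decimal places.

SE = σ/√n = 10/√26 = 1.9612
z = (x̄−μ₀)/SE = (28.5−29)/1.9612 = -0.2550

test statistic = -0.255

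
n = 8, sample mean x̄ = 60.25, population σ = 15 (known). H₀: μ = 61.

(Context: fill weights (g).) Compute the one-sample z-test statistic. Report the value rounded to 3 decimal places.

test statistic = -0.141

SE = σ/√n = 15/√8 = 5.3033
z = (x̄−μ₀)/SE = (60.25−61)/5.3033 = -0.1414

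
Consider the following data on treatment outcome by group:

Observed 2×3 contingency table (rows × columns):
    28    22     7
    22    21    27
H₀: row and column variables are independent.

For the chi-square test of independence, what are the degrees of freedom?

degrees of freedom = 2

df = (r−1)(c−1) = (2−1)·(3−1) = 2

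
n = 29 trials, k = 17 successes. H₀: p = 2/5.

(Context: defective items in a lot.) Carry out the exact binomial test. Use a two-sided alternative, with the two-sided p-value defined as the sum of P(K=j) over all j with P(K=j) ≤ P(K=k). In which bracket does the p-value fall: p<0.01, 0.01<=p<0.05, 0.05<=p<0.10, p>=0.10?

Exact binomial: n=29, k=17, p₀=2/5=0.4000
P(X=j) = C(n,j)·p₀^j·(1−p₀)^(n−j); p = Σ P(X=j) over j with P(X=j) ≤ P(X=17)
p-value (two-sided) = 0.05621
→ bracket: 0.05<=p<0.10

p-value bracket: 0.05<=p<0.10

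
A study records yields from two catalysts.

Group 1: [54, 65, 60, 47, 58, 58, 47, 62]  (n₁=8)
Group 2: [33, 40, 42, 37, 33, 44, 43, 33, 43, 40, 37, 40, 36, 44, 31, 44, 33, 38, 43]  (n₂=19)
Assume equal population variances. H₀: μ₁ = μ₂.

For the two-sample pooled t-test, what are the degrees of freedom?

df = n₁ + n₂ − 2 = 8 + 19 − 2 = 25

degrees of freedom = 25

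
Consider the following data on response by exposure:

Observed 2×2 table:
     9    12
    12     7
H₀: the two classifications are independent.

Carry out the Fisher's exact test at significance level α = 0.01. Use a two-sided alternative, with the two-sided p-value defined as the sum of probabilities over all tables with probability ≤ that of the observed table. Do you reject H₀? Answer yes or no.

Margins: r₁=21, r₂=19, c₁=21, c₂=19, n=40
p_obs = C(21,9)·C(19,12)/C(40,21); sum pmf over tables with pmf ≤ p_obs
p-value (two-sided) = 0.22476
At α=0.01: p ≥ α → fail to reject H₀

reject H₀: no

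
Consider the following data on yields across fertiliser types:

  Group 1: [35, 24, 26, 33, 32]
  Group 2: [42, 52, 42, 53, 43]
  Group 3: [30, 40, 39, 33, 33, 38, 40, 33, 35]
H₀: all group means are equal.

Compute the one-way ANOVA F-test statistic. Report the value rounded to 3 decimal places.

test statistic = 17.396

Group means [30.00, 46.40, 35.67], grand mean 37.000
SSB = Σnᵢ(x̄ᵢ−x̄)² = 702.800; SSW = ΣΣ(x−x̄ᵢ)² = 323.200
MSB = 702.800/2 = 351.4000; MSW = 323.200/16 = 20.2000
F = MSB/MSW = 17.3960
df = (2, 16)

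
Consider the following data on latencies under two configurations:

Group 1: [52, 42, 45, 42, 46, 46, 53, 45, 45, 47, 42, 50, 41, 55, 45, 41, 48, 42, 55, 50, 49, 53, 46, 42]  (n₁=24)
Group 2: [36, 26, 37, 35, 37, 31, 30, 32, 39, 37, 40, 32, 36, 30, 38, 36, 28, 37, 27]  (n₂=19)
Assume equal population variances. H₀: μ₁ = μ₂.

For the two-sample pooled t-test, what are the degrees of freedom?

df = n₁ + n₂ − 2 = 24 + 19 − 2 = 41

degrees of freedom = 41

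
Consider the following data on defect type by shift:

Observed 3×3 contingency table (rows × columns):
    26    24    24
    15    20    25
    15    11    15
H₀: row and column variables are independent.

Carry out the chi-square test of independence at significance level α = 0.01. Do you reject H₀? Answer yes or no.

Row totals [74, 60, 41], col totals [56, 55, 64], n=175
χ² = (26−23.68)²/23.68 + (24−23.26)²/23.26 + (24−27.06)²/27.06 + (15−19.20)²/19.20 + (20−18.86)²/18.86 + (25−21.94)²/21.94 + (15−13.12)²/13.12 + (11−12.89)²/12.89 + (15−14.99)²/14.99 = 2.5570
df = 4
p-value (upper-tail) = 0.63447
At α=0.01: p ≥ α → fail to reject H₀

reject H₀: no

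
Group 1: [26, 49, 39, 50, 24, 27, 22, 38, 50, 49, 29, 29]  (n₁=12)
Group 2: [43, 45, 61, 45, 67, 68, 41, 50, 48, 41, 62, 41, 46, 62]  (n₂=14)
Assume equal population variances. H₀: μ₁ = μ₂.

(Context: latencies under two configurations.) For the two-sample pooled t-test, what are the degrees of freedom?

df = n₁ + n₂ − 2 = 12 + 14 − 2 = 24

degrees of freedom = 24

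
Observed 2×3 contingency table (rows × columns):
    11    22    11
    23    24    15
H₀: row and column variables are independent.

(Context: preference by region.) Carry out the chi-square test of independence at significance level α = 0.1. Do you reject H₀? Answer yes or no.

Row totals [44, 62], col totals [34, 46, 26], n=106
χ² = (11−14.11)²/14.11 + (22−19.09)²/19.09 + (11−10.79)²/10.79 + (23−19.89)²/19.89 + (24−26.91)²/26.91 + (15−15.21)²/15.21 = 1.9369
df = 2
p-value (upper-tail) = 0.37967
At α=0.1: p ≥ α → fail to reject H₀

reject H₀: no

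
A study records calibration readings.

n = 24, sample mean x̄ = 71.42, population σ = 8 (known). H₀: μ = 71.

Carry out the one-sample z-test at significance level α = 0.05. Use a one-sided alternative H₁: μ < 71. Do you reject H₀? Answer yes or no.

reject H₀: no

SE = σ/√n = 8/√24 = 1.6330
z = (x̄−μ₀)/SE = (71.42−71)/1.6330 = 0.2572
p-value (one-sided, H₁ less) = 0.60149
At α=0.05: p ≥ α → fail to reject H₀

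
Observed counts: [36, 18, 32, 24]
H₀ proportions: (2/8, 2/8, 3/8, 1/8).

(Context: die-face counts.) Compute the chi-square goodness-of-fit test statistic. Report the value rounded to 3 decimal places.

n = 110; E_i = n·p_i = [27.50, 27.50, 41.25, 13.75]
χ² = (36−27.50)²/27.50 + (18−27.50)²/27.50 + (32−41.25)²/41.25 + (24−13.75)²/13.75 = 15.6242
df = 3

test statistic = 15.624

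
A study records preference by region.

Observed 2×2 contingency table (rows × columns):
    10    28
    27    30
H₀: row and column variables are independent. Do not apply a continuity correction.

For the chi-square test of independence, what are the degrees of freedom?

df = (r−1)(c−1) = (2−1)·(2−1) = 1

degrees of freedom = 1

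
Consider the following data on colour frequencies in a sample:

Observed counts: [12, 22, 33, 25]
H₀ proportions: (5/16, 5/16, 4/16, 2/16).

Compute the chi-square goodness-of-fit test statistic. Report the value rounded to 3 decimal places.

n = 92; E_i = n·p_i = [28.75, 28.75, 23.00, 11.50]
χ² = (12−28.75)²/28.75 + (22−28.75)²/28.75 + (33−23.00)²/23.00 + (25−11.50)²/11.50 = 31.5391
df = 3

test statistic = 31.539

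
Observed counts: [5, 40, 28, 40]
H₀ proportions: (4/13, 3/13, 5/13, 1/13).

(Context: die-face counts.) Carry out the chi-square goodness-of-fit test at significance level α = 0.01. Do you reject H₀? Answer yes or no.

reject H₀: yes

n = 113; E_i = n·p_i = [34.77, 26.08, 43.46, 8.69]
χ² = (5−34.77)²/34.77 + (40−26.08)²/26.08 + (28−43.46)²/43.46 + (40−8.69)²/8.69 = 151.1857
df = 3
p-value (upper-tail) = 0.00000
At α=0.01: p < α → reject H₀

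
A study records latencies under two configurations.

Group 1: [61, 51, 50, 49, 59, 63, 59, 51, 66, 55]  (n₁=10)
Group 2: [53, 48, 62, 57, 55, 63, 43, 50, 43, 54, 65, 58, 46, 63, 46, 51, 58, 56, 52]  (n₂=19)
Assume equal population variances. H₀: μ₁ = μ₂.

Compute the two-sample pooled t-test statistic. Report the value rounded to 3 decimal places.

x̄₁=56.400, s₁=6.022, n₁=10
x̄₂=53.842, s₂=6.784, n₂=19
s_p² = [9·6.022² + 18·6.784²]/27 = 42.7750
SE = √(s_p²·(1/10+1/19)) = 2.5552
t = (56.400−53.842)/2.5552 = 1.0011
df = 27

test statistic = 1.001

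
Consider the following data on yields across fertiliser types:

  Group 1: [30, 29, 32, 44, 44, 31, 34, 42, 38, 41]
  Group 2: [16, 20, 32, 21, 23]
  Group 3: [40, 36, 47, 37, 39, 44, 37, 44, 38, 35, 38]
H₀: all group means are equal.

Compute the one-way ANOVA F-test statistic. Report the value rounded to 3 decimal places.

Group means [36.50, 22.40, 39.55], grand mean 35.077
SSB = Σnᵢ(x̄ᵢ−x̄)² = 1043.419; SSW = ΣΣ(x−x̄ᵢ)² = 608.427
MSB = 1043.419/2 = 521.7094; MSW = 608.427/23 = 26.4534
F = MSB/MSW = 19.7219
df = (2, 23)

test statistic = 19.722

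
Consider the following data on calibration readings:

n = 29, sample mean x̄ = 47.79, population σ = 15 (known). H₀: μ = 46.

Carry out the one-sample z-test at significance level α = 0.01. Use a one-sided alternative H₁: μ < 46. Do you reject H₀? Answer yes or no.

reject H₀: no

SE = σ/√n = 15/√29 = 2.7854
z = (x̄−μ₀)/SE = (47.79−46)/2.7854 = 0.6426
p-value (one-sided, H₁ less) = 0.73977
At α=0.01: p ≥ α → fail to reject H₀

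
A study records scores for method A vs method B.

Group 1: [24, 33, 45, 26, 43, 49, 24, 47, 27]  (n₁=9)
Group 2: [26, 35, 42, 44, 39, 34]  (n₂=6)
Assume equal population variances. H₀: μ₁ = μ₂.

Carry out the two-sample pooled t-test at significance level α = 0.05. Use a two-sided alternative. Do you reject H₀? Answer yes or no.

reject H₀: no

x̄₁=35.333, s₁=10.571, n₁=9
x̄₂=36.667, s₂=6.501, n₂=6
s_p² = [8·10.571² + 5·6.501²]/13 = 85.0256
SE = √(s_p²·(1/9+1/6)) = 4.8599
t = (35.333−36.667)/4.8599 = -0.2744
df = 13
p-value (two-sided) = 0.78812
At α=0.05: p ≥ α → fail to reject H₀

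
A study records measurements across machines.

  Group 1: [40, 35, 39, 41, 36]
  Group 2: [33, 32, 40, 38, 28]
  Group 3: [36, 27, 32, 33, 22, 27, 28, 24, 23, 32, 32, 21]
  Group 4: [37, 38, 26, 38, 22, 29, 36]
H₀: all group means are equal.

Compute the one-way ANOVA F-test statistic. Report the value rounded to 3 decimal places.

test statistic = 5.202

Group means [38.20, 34.20, 28.08, 32.29], grand mean 31.897
SSB = Σnᵢ(x̄ᵢ−x̄)² = 400.744; SSW = ΣΣ(x−x̄ᵢ)² = 641.945
MSB = 400.744/3 = 133.5815; MSW = 641.945/25 = 25.6778
F = MSB/MSW = 5.2022
df = (3, 25)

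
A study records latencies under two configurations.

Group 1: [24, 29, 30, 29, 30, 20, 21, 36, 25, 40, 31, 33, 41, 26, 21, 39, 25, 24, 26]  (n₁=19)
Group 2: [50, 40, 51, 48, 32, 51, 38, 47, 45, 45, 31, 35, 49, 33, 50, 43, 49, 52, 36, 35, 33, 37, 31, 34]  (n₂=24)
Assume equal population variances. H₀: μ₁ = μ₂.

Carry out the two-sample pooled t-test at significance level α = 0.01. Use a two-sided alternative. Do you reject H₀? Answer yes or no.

reject H₀: yes

x̄₁=28.947, s₁=6.433, n₁=19
x̄₂=41.458, s₂=7.541, n₂=24
s_p² = [18·6.433² + 23·7.541²]/41 = 50.0709
SE = √(s_p²·(1/19+1/24)) = 2.1729
t = (28.947−41.458)/2.1729 = -5.7577
df = 41
p-value (two-sided) = 0.00000
At α=0.01: p < α → reject H₀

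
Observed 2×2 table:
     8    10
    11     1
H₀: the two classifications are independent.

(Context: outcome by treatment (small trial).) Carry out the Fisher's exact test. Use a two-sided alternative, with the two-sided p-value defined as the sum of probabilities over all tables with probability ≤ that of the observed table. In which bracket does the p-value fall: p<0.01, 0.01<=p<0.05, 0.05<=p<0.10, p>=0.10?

p-value bracket: 0.01<=p<0.05

Margins: r₁=18, r₂=12, c₁=19, c₂=11, n=30
p_obs = C(18,8)·C(12,11)/C(30,19); sum pmf over tables with pmf ≤ p_obs
p-value (two-sided) = 0.01823
→ bracket: 0.01<=p<0.05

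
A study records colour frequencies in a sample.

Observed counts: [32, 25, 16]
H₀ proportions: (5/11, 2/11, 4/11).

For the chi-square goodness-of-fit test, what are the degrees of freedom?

df = k − 1 = 3 − 1 = 2

degrees of freedom = 2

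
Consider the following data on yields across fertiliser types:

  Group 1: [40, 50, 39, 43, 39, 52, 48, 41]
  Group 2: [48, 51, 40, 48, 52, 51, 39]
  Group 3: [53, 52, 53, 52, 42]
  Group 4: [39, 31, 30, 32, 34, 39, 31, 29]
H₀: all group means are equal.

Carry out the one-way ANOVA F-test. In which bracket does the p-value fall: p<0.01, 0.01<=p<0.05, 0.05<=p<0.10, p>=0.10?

Group means [44.00, 47.00, 50.40, 33.12], grand mean 42.786
SSB = Σnᵢ(x̄ᵢ−x̄)² = 1172.639; SSW = ΣΣ(x−x̄ᵢ)² = 560.075
MSB = 1172.639/3 = 390.8798; MSW = 560.075/24 = 23.3365
F = MSB/MSW = 16.7497
df = (3, 24)
p-value (upper-tail) = 0.00000
→ bracket: p<0.01

p-value bracket: p<0.01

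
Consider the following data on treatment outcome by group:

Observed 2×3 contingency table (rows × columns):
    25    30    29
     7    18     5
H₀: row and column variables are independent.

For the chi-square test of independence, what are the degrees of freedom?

degrees of freedom = 2

df = (r−1)(c−1) = (2−1)·(3−1) = 2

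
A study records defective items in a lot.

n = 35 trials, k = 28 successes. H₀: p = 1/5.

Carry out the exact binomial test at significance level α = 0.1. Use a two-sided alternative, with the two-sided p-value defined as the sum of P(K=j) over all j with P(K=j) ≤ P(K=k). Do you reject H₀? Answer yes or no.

reject H₀: yes

Exact binomial: n=35, k=28, p₀=1/5=0.2000
P(X=j) = C(n,j)·p₀^j·(1−p₀)^(n−j); p = Σ P(X=j) over j with P(X=j) ≤ P(X=28)
p-value (two-sided) = 0.00000
At α=0.1: p < α → reject H₀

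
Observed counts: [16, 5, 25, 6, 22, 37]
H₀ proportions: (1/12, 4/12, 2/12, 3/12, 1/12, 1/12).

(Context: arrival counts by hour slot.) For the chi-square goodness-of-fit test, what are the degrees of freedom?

df = k − 1 = 6 − 1 = 5

degrees of freedom = 5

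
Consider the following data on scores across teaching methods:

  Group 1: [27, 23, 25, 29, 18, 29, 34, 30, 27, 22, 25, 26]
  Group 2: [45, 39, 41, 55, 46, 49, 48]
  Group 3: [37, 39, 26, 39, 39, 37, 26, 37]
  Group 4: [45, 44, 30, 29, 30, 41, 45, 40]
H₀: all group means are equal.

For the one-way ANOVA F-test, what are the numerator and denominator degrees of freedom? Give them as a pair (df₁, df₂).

degrees of freedom = [3, 31]

k = 4 groups, N = 35 total
df = (k−1, N−k) = (4−1, 35−4) = (3, 31)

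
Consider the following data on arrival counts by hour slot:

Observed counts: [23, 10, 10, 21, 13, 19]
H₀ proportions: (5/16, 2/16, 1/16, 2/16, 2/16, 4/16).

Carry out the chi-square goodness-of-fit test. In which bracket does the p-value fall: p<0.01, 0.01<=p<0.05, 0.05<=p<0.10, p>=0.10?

p-value bracket: 0.01<=p<0.05

n = 96; E_i = n·p_i = [30.00, 12.00, 6.00, 12.00, 12.00, 24.00]
χ² = (23−30.00)²/30.00 + (10−12.00)²/12.00 + (10−6.00)²/6.00 + (21−12.00)²/12.00 + (13−12.00)²/12.00 + (19−24.00)²/24.00 = 12.5083
df = 5
p-value (upper-tail) = 0.02845
→ bracket: 0.01<=p<0.05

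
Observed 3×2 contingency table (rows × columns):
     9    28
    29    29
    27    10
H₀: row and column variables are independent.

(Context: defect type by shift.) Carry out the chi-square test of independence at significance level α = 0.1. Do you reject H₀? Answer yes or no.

reject H₀: yes

Row totals [37, 58, 37], col totals [65, 67], n=132
χ² = (9−18.22)²/18.22 + (28−18.78)²/18.78 + (29−28.56)²/28.56 + (29−29.44)²/29.44 + (27−18.22)²/18.22 + (10−18.78)²/18.78 = 17.5413
df = 2
p-value (upper-tail) = 0.00016
At α=0.1: p < α → reject H₀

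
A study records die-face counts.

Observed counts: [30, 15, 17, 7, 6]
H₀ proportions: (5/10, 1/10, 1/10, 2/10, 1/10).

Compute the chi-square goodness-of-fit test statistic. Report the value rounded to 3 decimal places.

n = 75; E_i = n·p_i = [37.50, 7.50, 7.50, 15.00, 7.50]
χ² = (30−37.50)²/37.50 + (15−7.50)²/7.50 + (17−7.50)²/7.50 + (7−15.00)²/15.00 + (6−7.50)²/7.50 = 25.6000
df = 4

test statistic = 25.600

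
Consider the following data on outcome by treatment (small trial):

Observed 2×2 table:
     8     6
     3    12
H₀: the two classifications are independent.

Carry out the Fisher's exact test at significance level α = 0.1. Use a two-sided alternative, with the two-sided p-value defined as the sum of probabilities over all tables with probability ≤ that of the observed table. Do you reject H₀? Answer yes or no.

reject H₀: yes

Margins: r₁=14, r₂=15, c₁=11, c₂=18, n=29
p_obs = C(14,8)·C(15,3)/C(29,11); sum pmf over tables with pmf ≤ p_obs
p-value (two-sided) = 0.06043
At α=0.1: p < α → reject H₀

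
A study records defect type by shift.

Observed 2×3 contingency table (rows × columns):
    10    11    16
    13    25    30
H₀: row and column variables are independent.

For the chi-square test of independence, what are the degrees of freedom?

df = (r−1)(c−1) = (2−1)·(3−1) = 2

degrees of freedom = 2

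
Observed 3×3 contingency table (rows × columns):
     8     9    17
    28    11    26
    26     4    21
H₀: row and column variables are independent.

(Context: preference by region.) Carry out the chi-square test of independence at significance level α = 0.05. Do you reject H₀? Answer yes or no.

Row totals [34, 65, 51], col totals [62, 24, 64], n=150
χ² = (8−14.05)²/14.05 + (9−5.44)²/5.44 + (17−14.51)²/14.51 + (28−26.87)²/26.87 + (11−10.40)²/10.40 + (26−27.73)²/27.73 + (26−21.08)²/21.08 + (4−8.16)²/8.16 + (21−21.76)²/21.76 = 8.8521
df = 4
p-value (upper-tail) = 0.06491
At α=0.05: p ≥ α → fail to reject H₀

reject H₀: no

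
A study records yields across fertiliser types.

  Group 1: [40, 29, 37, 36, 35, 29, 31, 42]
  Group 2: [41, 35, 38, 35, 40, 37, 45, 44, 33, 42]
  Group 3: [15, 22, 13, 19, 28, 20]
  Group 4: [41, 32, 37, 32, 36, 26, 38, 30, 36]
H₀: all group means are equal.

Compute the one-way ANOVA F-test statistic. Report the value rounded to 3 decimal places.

test statistic = 23.078

Group means [34.88, 39.00, 19.50, 34.22], grand mean 33.152
SSB = Σnᵢ(x̄ᵢ−x̄)² = 1494.312; SSW = ΣΣ(x−x̄ᵢ)² = 625.931
MSB = 1494.312/3 = 498.1040; MSW = 625.931/29 = 21.5838
F = MSB/MSW = 23.0777
df = (3, 29)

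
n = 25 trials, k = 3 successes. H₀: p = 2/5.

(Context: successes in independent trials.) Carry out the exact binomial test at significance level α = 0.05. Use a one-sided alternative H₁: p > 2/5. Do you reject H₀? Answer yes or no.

Exact binomial: n=25, k=3, p₀=2/5=0.4000
P(X≥3) from Σ C(n,i)·p₀^i·(1−p₀)^(n−i)
p-value (one-sided, H₁ greater) = 0.99957
At α=0.05: p ≥ α → fail to reject H₀

reject H₀: no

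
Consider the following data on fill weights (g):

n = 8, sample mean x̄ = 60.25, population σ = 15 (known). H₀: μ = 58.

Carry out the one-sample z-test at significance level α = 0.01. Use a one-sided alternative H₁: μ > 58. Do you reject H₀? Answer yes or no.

SE = σ/√n = 15/√8 = 5.3033
z = (x̄−μ₀)/SE = (60.25−58)/5.3033 = 0.4243
p-value (one-sided, H₁ greater) = 0.33569
At α=0.01: p ≥ α → fail to reject H₀

reject H₀: no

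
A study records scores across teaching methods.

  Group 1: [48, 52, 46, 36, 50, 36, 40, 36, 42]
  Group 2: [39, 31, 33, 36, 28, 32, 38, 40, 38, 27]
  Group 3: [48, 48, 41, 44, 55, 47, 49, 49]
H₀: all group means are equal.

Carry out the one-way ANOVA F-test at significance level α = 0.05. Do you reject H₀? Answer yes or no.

Group means [42.89, 34.20, 47.62], grand mean 41.074
SSB = Σnᵢ(x̄ᵢ−x̄)² = 845.488; SSW = ΣΣ(x−x̄ᵢ)² = 632.364
MSB = 845.488/2 = 422.7440; MSW = 632.364/24 = 26.3485
F = MSB/MSW = 16.0443
df = (2, 24)
p-value (upper-tail) = 0.00004
At α=0.05: p < α → reject H₀

reject H₀: yes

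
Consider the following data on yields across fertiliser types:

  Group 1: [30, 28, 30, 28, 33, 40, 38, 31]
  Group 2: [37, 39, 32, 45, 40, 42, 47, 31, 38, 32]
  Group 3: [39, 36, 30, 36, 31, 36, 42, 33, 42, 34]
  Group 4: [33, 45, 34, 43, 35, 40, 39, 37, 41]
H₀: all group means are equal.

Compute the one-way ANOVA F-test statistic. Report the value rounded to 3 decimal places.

Group means [32.25, 38.30, 35.90, 38.56], grand mean 36.405
SSB = Σnᵢ(x̄ᵢ−x̄)² = 218.197; SSW = ΣΣ(x−x̄ᵢ)² = 704.722
MSB = 218.197/3 = 72.7322; MSW = 704.722/33 = 21.3552
F = MSB/MSW = 3.4058
df = (3, 33)

test statistic = 3.406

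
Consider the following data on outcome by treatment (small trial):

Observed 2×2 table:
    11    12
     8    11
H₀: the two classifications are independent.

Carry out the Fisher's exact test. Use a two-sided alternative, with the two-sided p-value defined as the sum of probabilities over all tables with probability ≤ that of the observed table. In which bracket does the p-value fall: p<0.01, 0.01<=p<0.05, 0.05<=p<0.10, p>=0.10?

p-value bracket: p>=0.10

Margins: r₁=23, r₂=19, c₁=19, c₂=23, n=42
p_obs = C(23,11)·C(19,8)/C(42,19); sum pmf over tables with pmf ≤ p_obs
p-value (two-sided) = 0.76345
→ bracket: p>=0.10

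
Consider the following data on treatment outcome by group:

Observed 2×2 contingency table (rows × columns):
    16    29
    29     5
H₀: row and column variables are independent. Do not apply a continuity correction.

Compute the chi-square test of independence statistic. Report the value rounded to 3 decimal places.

test statistic = 19.544

Row totals [45, 34], col totals [45, 34], n=79
χ² = (16−25.63)²/25.63 + (29−19.37)²/19.37 + (29−19.37)²/19.37 + (5−14.63)²/14.63 = 19.5440
df = 1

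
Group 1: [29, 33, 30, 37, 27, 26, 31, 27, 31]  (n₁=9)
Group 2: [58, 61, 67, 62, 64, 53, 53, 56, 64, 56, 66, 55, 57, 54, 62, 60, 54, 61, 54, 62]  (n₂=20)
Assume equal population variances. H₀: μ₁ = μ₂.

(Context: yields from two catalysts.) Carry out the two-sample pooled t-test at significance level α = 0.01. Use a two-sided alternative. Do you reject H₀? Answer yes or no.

x̄₁=30.111, s₁=3.444, n₁=9
x̄₂=58.950, s₂=4.501, n₂=20
s_p² = [8·3.444² + 19·4.501²]/27 = 17.7718
SE = √(s_p²·(1/9+1/20)) = 1.6921
t = (30.111−58.950)/1.6921 = -17.0432
df = 27
p-value (two-sided) = 0.00000
At α=0.01: p < α → reject H₀

reject H₀: yes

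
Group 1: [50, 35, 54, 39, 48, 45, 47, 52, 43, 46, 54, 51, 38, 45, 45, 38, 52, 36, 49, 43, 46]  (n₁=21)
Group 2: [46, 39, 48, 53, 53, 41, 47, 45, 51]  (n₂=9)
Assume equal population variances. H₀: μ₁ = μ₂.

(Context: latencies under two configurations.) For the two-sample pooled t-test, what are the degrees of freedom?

df = n₁ + n₂ − 2 = 21 + 9 − 2 = 28

degrees of freedom = 28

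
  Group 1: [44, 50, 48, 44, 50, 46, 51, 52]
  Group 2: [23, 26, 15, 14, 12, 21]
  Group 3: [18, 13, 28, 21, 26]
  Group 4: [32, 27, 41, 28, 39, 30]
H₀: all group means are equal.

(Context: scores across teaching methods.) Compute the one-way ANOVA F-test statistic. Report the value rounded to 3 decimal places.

Group means [48.12, 18.50, 21.20, 32.83], grand mean 31.960
SSB = Σnᵢ(x̄ᵢ−x̄)² = 3760.952; SSW = ΣΣ(x−x̄ᵢ)² = 544.008
MSB = 3760.952/3 = 1253.6506; MSW = 544.008/21 = 25.9052
F = MSB/MSW = 48.3939
df = (3, 21)

test statistic = 48.394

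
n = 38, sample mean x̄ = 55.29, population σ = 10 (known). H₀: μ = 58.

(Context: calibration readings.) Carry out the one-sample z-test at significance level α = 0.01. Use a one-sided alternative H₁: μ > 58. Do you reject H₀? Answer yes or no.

SE = σ/√n = 10/√38 = 1.6222
z = (x̄−μ₀)/SE = (55.29−58)/1.6222 = -1.6706
p-value (one-sided, H₁ greater) = 0.95260
At α=0.01: p ≥ α → fail to reject H₀

reject H₀: no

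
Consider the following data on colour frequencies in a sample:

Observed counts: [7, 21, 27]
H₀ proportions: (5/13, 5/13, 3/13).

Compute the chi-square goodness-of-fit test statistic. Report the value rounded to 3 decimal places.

n = 55; E_i = n·p_i = [21.15, 21.15, 12.69]
χ² = (7−21.15)²/21.15 + (21−21.15)²/21.15 + (27−12.69)²/12.69 = 25.6000
df = 2

test statistic = 25.600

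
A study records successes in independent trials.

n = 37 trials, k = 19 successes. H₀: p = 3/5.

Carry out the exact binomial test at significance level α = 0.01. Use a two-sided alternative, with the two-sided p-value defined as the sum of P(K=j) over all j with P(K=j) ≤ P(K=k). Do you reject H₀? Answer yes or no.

reject H₀: no

Exact binomial: n=37, k=19, p₀=3/5=0.6000
P(X=j) = C(n,j)·p₀^j·(1−p₀)^(n−j); p = Σ P(X=j) over j with P(X=j) ≤ P(X=19)
p-value (two-sided) = 0.31533
At α=0.01: p ≥ α → fail to reject H₀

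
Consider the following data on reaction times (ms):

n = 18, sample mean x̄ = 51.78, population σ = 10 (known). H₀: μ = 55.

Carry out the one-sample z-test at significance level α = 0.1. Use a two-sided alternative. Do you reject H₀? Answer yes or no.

reject H₀: no

SE = σ/√n = 10/√18 = 2.3570
z = (x̄−μ₀)/SE = (51.78−55)/2.3570 = -1.3661
p-value (two-sided) = 0.17190
At α=0.1: p ≥ α → fail to reject H₀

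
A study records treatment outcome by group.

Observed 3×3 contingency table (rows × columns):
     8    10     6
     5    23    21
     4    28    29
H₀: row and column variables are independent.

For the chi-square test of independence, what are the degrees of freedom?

degrees of freedom = 4

df = (r−1)(c−1) = (3−1)·(3−1) = 4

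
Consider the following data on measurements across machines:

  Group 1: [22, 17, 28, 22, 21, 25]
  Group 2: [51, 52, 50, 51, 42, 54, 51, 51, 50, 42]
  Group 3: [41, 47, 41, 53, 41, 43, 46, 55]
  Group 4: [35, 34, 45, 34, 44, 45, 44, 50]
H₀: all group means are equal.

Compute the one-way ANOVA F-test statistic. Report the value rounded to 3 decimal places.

Group means [22.50, 49.40, 45.88, 41.38], grand mean 41.469
SSB = Σnᵢ(x̄ᵢ−x̄)² = 2943.319; SSW = ΣΣ(x−x̄ᵢ)² = 696.650
MSB = 2943.319/3 = 981.1062; MSW = 696.650/28 = 24.8804
F = MSB/MSW = 39.4330
df = (3, 28)

test statistic = 39.433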